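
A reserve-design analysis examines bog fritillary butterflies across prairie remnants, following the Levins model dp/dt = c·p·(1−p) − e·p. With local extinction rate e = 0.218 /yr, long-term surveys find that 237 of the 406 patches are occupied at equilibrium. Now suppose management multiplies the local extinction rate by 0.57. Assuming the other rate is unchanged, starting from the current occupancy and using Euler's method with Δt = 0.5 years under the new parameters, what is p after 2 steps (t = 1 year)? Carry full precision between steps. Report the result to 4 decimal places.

Observed p* = 237/406 = 0.58374.
Balance c(1−p*) = e gives c = e/(1 − 0.58374) = 0.218/0.41626 = 0.52372.
Starting from p₀ = 0.58374; update p ← p + (dp/dt)·Δt with the new parameters.
step 1: Δp = +0.02736, p = 0.61110
step 2: Δp = +0.02426, p = 0.63537

0.6354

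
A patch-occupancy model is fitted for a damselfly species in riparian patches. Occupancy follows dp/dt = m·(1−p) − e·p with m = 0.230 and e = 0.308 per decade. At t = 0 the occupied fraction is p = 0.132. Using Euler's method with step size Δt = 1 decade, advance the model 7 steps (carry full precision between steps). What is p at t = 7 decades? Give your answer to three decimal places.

0.426

Update rule: p ← p + [m·(1−p) − e·p]·Δt with Δt = 1.
p: 0.13200 → 0.29098  (Δp = +0.15898)
p: 0.29098 → 0.36443  (Δp = +0.07345)
p: 0.36443 → 0.39837  (Δp = +0.03393)
p: 0.39837 → 0.41405  (Δp = +0.01568)
p: 0.41405 → 0.42129  (Δp = +0.00724)
p: 0.42129 → 0.42464  (Δp = +0.00335)
p: 0.42464 → 0.42618  (Δp = +0.00155)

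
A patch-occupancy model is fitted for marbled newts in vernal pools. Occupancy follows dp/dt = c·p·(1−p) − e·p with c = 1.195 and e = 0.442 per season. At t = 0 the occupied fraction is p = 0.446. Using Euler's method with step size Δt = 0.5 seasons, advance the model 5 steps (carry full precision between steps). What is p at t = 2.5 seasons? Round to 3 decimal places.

0.602

Update rule: p ← p + [c·p·(1−p) − e·p]·Δt with Δt = 0.5.
t = 0.5: p = 0.44600 + (+0.04907) = 0.49507
t = 1: p = 0.49507 + (+0.03995) = 0.53502
t = 1.5: p = 0.53502 + (+0.03040) = 0.56542
t = 2: p = 0.56542 + (+0.02186) = 0.58728
t = 2.5: p = 0.58728 + (+0.01503) = 0.60231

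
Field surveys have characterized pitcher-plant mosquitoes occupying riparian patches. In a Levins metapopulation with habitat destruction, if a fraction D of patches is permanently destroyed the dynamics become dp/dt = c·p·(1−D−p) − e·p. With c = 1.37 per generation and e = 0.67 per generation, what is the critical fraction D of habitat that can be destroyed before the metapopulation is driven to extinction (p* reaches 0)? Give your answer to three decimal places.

The nontrivial equilibrium is p* = (1−D) − e/c; extinction occurs when this hits zero.
So D_crit = 1 − e/c = 1 − 0.67/1.37 = 1 − 0.4891 = 0.5109.
Note this equals the original equilibrium occupancy — the Levins extinction-debt result.

0.511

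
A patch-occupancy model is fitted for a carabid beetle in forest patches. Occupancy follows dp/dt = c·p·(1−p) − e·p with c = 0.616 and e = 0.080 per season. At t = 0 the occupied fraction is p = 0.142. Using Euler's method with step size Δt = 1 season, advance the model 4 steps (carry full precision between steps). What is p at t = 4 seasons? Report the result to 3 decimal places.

Update rule: p ← p + [c·p·(1−p) − e·p]·Δt with Δt = 1.
  1  |  dp/dt·Δt = +0.063691  |  p_1 = 0.205691
  2  |  dp/dt·Δt = +0.084188  |  p_2 = 0.289879
  3  |  dp/dt·Δt = +0.103613  |  p_3 = 0.393492
  4  |  dp/dt·Δt = +0.115533  |  p_4 = 0.509025

0.509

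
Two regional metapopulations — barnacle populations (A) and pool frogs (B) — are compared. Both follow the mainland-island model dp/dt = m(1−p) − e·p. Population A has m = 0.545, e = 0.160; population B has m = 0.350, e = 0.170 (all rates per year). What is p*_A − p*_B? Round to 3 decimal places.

0.100

A: p*_A = m/(m+e) = 0.545/0.7050 = 0.7730.
B: p*_B = 0.350/0.5200 = 0.6731.
p*_A − p*_B = 0.7730 − 0.6731 = 0.1000.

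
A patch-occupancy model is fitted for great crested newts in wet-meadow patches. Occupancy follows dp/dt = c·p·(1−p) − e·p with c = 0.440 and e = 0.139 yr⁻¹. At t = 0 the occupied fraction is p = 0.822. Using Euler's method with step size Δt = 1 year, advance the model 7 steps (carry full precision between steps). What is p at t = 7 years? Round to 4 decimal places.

0.6929

Update rule: p ← p + [c·p·(1−p) − e·p]·Δt with Δt = 1.
step 1: Δp = -0.04988, p = 0.77212
step 2: Δp = -0.02991, p = 0.74221
step 3: Δp = -0.01898, p = 0.72323
step 4: Δp = -0.01246, p = 0.71078
step 5: Δp = -0.00835, p = 0.70243
step 6: Δp = -0.00567, p = 0.69676
step 7: Δp = -0.00388, p = 0.69288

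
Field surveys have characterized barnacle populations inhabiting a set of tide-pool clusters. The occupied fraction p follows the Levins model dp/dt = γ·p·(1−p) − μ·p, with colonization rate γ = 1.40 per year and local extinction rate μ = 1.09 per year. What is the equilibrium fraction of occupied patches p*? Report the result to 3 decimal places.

Setting dp/dt = 0 and dividing through by p* gives γ·(1−p*) = μ.
So p* = 1 − μ/γ = 1 − 1.09/1.40 = 1 − 0.7786 = 0.2214.

0.221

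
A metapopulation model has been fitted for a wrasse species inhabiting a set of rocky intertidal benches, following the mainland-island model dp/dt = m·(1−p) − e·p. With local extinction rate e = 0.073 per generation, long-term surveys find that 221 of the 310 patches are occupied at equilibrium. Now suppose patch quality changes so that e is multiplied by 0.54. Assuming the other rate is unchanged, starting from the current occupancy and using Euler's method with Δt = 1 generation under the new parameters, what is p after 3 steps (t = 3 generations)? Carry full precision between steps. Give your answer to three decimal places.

0.770

Observed p* = 221/310 = 0.71290.
Balance m(1−p*) = e·p* gives m = e·p*/(1−p*) = 0.073×0.71290/0.28710 = 0.18127.
Starting from p₀ = 0.71290; update p ← p + (dp/dt)·Δt with the new parameters.
t = 1: p = 0.71290 + (+0.02394) = 0.73684
t = 2: p = 0.73684 + (+0.01866) = 0.75550
t = 3: p = 0.75550 + (+0.01454) = 0.77004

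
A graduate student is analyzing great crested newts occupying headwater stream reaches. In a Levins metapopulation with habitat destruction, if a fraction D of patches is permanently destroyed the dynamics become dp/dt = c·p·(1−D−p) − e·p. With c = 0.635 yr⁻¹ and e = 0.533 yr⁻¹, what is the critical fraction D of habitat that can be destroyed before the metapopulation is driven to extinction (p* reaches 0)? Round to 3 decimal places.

The nontrivial equilibrium is p* = (1−D) − e/c; extinction occurs when this hits zero.
So D_crit = 1 − e/c = 1 − 0.533/0.635 = 1 − 0.8394 = 0.1606.
Note this equals the original equilibrium occupancy — the Levins extinction-debt result.

0.161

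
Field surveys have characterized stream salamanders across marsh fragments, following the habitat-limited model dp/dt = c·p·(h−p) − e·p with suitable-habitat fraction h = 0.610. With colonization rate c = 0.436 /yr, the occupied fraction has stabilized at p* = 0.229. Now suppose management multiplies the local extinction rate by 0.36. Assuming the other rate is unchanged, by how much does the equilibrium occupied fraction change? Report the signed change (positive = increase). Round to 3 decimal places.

0.244

Balance c(h−p*) = e gives e = 0.436×(0.61 − 0.22900) = 0.16612.
New p* = 0.61 − e/c = 0.61 − 0.05980/0.43600 = 0.47284.
Δp* = 0.47284 − 0.22900 = +0.24384.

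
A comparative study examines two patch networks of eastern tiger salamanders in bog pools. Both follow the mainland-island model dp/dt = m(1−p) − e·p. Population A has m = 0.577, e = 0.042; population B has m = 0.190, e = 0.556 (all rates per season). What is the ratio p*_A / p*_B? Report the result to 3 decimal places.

3.660

A: p*_A = m/(m+e) = 0.577/0.6190 = 0.9321.
B: p*_B = 0.190/0.7460 = 0.2547.
p*_A / p*_B = 0.9321/0.2547 = 3.6599.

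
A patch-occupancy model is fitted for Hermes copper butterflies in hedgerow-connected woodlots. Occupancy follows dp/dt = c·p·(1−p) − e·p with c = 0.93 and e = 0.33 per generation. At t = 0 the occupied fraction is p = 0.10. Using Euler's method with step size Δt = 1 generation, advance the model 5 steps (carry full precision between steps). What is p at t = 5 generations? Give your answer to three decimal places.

Update rule: p ← p + [c·p·(1−p) − e·p]·Δt with Δt = 1.
step 1: Δp = +0.05070, p = 0.15070
step 2: Δp = +0.06930, p = 0.22000
step 3: Δp = +0.08699, p = 0.30699
step 4: Δp = +0.09655, p = 0.40354
step 5: Δp = +0.09068, p = 0.49421

0.494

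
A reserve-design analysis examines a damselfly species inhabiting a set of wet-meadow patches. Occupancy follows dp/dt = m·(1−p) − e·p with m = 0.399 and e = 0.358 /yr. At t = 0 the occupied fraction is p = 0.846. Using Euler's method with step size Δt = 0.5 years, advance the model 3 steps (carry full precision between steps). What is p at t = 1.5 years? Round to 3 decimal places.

0.604

Update rule: p ← p + [m·(1−p) − e·p]·Δt with Δt = 0.5.
  1  |  dp/dt·Δt = -0.120711  |  p_1 = 0.725289
  2  |  dp/dt·Δt = -0.075022  |  p_2 = 0.650267
  3  |  dp/dt·Δt = -0.046626  |  p_3 = 0.603641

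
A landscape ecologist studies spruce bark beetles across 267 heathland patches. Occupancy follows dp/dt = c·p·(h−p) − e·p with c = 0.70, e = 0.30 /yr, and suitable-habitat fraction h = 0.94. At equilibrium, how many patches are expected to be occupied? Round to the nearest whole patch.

p* = h − e/c = 0.94 − 0.4286 = 0.5114.
Expected occupied patches = N × p* = 267 × 0.5114 = 136.55 ≈ 137.

137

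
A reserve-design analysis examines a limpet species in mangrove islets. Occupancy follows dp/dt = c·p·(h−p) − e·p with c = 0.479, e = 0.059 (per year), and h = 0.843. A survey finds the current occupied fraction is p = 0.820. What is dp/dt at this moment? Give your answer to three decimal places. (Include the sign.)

Colonization term: c·p·(h−p) = 0.479×0.820×0.0230 = 0.00903.
Extinction term: e·p = 0.04838.
dp/dt = 0.00903 − 0.04838 = -0.03935.

-0.039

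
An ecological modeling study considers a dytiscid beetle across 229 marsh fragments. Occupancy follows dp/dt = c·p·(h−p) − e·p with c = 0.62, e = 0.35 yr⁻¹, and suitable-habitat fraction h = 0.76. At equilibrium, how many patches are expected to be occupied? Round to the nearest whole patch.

45

p* = h − e/c = 0.76 − 0.5645 = 0.1955.
Expected occupied patches = N × p* = 229 × 0.1955 = 44.77 ≈ 45.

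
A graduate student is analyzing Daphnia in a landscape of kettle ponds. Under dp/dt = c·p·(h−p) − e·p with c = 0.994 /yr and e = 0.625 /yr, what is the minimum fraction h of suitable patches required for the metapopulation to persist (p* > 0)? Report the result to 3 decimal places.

p* = h − e/c is positive only when h > e/c.
h_min = e/c = 0.625/0.994 = 0.6288.

0.629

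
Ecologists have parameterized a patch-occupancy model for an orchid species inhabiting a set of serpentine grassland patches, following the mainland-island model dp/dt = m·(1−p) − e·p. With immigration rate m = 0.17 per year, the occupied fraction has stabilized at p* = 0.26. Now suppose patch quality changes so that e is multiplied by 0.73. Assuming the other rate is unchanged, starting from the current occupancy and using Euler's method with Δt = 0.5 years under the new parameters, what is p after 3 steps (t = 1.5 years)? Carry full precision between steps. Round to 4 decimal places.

Balance m(1−p*) = e·p* gives e = m(1−p*)/p* = 0.17×0.74000/0.26000 = 0.48385.
Starting from p₀ = 0.26000; update p ← p + (dp/dt)·Δt with the new parameters.
step 1: Δp = +0.01698, p = 0.27698
step 2: Δp = +0.01254, p = 0.28952
step 3: Δp = +0.00926, p = 0.29878

0.2988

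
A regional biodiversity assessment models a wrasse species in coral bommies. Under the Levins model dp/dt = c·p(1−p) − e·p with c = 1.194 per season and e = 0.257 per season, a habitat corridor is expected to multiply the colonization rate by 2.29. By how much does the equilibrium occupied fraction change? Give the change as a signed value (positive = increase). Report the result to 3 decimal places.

0.121

Before: p* = 1 − 0.257/1.194 = 0.7848.
After the change, c = 2.73426, e = 0.257, so p* = 1 − 0.257/2.73426 = 0.9060.
Δp* = 0.9060 − 0.7848 = +0.1213.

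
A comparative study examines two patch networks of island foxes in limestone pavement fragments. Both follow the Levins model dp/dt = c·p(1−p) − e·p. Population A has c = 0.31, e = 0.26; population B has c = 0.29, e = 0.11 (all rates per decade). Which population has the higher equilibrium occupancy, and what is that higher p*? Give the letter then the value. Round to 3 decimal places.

B, 0.621

A: p*_A = 1 − 0.26/0.31 = 0.1613.
B: p*_B = 1 − 0.11/0.29 = 0.6207.
B is higher at 0.6207.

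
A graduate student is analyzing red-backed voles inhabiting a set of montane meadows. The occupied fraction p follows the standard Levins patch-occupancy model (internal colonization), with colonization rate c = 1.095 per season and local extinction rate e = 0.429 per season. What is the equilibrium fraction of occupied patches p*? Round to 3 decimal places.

At equilibrium, colonization balances extinction: c·p*·(1−p*) = e·p*.
So p* = 1 − e/c = 1 − 0.429/1.095 = 1 − 0.3918 = 0.6082.

0.608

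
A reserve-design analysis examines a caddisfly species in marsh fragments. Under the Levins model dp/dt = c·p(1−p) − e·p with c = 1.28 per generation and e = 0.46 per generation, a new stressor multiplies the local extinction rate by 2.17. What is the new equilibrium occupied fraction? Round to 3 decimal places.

0.220

Before: p* = 1 − 0.46/1.28 = 0.6406.
After the change, c = 1.28, e = 0.9982, so p* = 1 − 0.9982/1.28 = 0.2202.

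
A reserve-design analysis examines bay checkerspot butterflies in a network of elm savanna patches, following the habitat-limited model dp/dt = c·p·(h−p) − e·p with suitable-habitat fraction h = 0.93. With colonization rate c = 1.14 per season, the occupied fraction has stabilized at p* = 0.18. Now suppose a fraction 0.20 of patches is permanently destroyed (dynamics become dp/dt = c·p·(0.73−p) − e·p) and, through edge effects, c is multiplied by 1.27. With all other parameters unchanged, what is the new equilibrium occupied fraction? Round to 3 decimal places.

0.139

Balance c(h−p*) = e gives e = 1.14×(0.93 − 0.18000) = 0.85500.
New p* = 0.73 − e/c = 0.73 − 0.85500/1.44780 = 0.13945.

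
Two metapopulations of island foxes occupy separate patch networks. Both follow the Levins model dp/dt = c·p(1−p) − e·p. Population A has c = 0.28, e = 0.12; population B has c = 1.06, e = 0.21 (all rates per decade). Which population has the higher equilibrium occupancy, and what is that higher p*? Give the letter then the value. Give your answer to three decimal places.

A: p*_A = 1 − 0.12/0.28 = 0.5714.
B: p*_B = 1 − 0.21/1.06 = 0.8019.
B is higher at 0.8019.

B, 0.802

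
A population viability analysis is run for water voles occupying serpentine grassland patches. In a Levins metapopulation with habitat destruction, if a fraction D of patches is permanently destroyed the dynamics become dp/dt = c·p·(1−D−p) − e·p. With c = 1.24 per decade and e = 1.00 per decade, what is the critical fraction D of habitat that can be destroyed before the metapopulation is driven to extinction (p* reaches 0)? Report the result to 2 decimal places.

0.19

The nontrivial equilibrium is p* = (1−D) − e/c; extinction occurs when this hits zero.
So D_crit = 1 − e/c = 1 − 1.00/1.24 = 1 − 0.8065 = 0.1935.
Note this equals the original equilibrium occupancy — the Levins extinction-debt result.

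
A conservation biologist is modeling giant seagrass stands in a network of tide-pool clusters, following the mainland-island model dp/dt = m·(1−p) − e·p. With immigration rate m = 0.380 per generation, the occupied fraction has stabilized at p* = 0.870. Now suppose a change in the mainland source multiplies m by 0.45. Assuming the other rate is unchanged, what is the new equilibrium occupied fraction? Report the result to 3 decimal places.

Balance m(1−p*) = e·p* gives e = m(1−p*)/p* = 0.380×0.13000/0.87000 = 0.05678.
New p* = m/(m+e) = 0.17100/(0.17100+0.05678) = 0.75072.

0.751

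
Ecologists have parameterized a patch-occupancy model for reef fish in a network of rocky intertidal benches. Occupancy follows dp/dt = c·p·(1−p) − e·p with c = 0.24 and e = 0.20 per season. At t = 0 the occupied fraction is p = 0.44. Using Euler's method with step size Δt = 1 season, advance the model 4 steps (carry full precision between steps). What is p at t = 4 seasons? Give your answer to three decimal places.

0.349

Update rule: p ← p + [c·p·(1−p) − e·p]·Δt with Δt = 1.
p: 0.44000 → 0.41114  (Δp = -0.02886)
p: 0.41114 → 0.38701  (Δp = -0.02412)
p: 0.38701 → 0.36655  (Δp = -0.02047)
p: 0.36655 → 0.34896  (Δp = -0.01758)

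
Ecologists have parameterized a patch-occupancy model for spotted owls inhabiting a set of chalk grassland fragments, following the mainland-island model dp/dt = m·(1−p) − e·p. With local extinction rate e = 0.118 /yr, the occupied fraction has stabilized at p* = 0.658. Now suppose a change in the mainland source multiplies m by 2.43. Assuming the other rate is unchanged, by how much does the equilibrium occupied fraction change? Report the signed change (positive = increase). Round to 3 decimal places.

0.166

Balance m(1−p*) = e·p* gives m = e·p*/(1−p*) = 0.118×0.65800/0.34200 = 0.22703.
New p* = m/(m+e) = 0.55168/(0.55168+0.11800) = 0.82380.
Δp* = 0.82380 − 0.65800 = +0.16580.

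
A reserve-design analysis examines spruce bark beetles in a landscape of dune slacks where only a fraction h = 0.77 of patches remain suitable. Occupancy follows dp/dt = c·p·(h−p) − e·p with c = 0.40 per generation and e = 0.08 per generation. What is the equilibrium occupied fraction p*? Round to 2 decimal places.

Setting dp/dt = 0 and dividing by p* gives c·(h−p*) = e.
So p* = h − e/c = 0.77 − 0.08/0.40 = 0.77 − 0.2000 = 0.5700.

0.57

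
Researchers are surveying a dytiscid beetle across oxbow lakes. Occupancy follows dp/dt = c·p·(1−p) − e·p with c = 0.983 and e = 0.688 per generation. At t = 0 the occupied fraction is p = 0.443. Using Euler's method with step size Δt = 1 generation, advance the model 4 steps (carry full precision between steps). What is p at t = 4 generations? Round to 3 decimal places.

0.322

Update rule: p ← p + [c·p·(1−p) − e·p]·Δt with Δt = 1.
p: 0.44300 → 0.38077  (Δp = -0.06223)
p: 0.38077 → 0.35058  (Δp = -0.03019)
p: 0.35058 → 0.33318  (Δp = -0.01739)
p: 0.33318 → 0.32235  (Δp = -0.01083)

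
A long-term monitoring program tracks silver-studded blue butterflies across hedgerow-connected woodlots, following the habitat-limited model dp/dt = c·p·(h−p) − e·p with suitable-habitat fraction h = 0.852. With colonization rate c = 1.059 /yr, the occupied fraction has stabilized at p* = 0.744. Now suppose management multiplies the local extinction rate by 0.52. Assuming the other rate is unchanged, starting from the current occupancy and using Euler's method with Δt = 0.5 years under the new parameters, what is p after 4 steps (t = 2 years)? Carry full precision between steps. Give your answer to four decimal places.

0.7894

Balance c(h−p*) = e gives e = 1.059×(0.852 − 0.74400) = 0.11437.
Starting from p₀ = 0.74400; update p ← p + (dp/dt)·Δt with the new parameters.
t = 0.5: p = 0.74400 + (+0.02042) = 0.76442
t = 1: p = 0.76442 + (+0.01272) = 0.77714
t = 1.5: p = 0.77714 + (+0.00770) = 0.78483
t = 2: p = 0.78483 + (+0.00457) = 0.78941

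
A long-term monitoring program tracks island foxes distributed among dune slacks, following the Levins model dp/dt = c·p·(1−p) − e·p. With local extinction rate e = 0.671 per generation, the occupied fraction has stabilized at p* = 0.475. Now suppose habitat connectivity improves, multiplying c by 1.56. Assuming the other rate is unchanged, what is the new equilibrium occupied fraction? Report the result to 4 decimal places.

0.6635

Balance c(1−p*) = e gives c = e/(1 − 0.47500) = 0.671/0.52500 = 1.27810.
New p* = 1 − e/c = 1 − 0.67100/1.99384 = 0.66346.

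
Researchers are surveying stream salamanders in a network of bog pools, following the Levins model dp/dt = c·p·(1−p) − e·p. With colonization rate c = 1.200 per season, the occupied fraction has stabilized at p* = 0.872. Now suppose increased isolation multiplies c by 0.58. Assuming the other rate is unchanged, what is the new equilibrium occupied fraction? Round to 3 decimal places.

0.779

Balance c(1−p*) = e gives e = 1.200×(1 − 0.87200) = 0.15360.
New p* = 1 − e/c = 1 − 0.15360/0.69600 = 0.77931.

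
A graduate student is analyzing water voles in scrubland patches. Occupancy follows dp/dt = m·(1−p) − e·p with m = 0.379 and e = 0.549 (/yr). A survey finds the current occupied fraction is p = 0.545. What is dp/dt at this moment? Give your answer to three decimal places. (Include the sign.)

Colonization term: m·(1−p) = 0.379×0.4550 = 0.17244.
Extinction term: e·p = 0.29921.
dp/dt = 0.17244 − 0.29921 = -0.12676.

-0.127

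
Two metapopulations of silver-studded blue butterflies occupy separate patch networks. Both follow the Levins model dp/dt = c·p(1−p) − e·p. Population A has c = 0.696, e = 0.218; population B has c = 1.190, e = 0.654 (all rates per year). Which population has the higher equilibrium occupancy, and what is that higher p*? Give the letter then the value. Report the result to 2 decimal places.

A: p*_A = 1 − 0.218/0.696 = 0.6868.
B: p*_B = 1 − 0.654/1.190 = 0.4504.
A is higher at 0.6868.

A, 0.69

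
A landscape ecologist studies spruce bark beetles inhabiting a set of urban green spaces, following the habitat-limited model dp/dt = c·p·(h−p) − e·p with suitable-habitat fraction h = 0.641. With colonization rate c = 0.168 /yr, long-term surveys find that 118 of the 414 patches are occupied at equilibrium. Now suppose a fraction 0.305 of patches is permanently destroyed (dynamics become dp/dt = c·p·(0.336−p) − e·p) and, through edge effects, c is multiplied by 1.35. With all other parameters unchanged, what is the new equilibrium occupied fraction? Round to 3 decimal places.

0.072

Observed p* = 118/414 = 0.28502.
Balance c(h−p*) = e gives e = 0.168×(0.641 − 0.28502) = 0.05980.
New p* = 0.336 − e/c = 0.336 − 0.05980/0.22680 = 0.07233.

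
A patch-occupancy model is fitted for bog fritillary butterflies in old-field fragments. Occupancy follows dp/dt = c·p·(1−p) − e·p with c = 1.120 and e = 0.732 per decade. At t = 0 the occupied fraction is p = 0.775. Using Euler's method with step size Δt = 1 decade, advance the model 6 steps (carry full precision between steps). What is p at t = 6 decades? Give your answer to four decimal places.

Update rule: p ← p + [c·p·(1−p) − e·p]·Δt with Δt = 1.
step 1: Δp = -0.37200, p = 0.40300
step 2: Δp = -0.02553, p = 0.37747
step 3: Δp = -0.01312, p = 0.36434
step 4: Δp = -0.00731, p = 0.35703
step 5: Δp = -0.00424, p = 0.35279
step 6: Δp = -0.00251, p = 0.35028

0.3503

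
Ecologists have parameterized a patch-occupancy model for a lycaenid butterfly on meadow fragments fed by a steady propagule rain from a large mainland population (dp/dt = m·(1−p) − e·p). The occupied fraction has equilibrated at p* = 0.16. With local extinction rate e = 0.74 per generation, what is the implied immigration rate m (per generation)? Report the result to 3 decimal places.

0.141

At equilibrium m(1−p*) = e·p*, so m = e·p*/(1−p*).
m = 0.74 × 0.16 / 0.8400 = 0.1184/0.8400 = 0.1410.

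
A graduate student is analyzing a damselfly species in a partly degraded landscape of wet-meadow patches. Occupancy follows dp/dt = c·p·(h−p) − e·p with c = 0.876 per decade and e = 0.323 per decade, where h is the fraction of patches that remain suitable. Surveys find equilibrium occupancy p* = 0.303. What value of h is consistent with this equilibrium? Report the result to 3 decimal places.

At equilibrium c(h−p*) = e, so h = p* + e/c.
h = 0.303 + 0.323/0.876 = 0.303 + 0.3687 = 0.6717.

0.672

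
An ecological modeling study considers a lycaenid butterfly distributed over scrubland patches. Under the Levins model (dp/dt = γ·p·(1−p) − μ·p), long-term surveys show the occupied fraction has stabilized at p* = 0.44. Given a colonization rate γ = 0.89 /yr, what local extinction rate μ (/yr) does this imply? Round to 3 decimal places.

0.498

At equilibrium γ(1−p*) = μ.
μ = 0.89 × (1 − 0.44) = 0.89 × 0.5600 = 0.4984.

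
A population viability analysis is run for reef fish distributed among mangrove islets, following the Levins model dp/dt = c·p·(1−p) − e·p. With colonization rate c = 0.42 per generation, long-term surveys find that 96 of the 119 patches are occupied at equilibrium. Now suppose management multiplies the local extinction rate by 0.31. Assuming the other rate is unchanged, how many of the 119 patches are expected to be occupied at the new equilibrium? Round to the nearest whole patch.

Observed p* = 96/119 = 0.80672.
Balance c(1−p*) = e gives e = 0.42×(1 − 0.80672) = 0.08118.
New p* = 1 − e/c = 1 − 0.02517/0.42000 = 0.94007.
Expected occupied = 119 × 0.94007 = 111.87 ≈ 112.

112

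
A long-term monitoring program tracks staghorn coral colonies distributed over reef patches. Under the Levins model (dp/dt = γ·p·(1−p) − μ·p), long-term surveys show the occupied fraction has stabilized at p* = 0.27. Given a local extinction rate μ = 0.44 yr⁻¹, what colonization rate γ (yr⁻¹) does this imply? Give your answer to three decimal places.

At equilibrium γ(1−p*) = μ, so γ = μ/(1−p*).
γ = 0.44/(1 − 0.27) = 0.44/0.7300 = 0.6027.

0.603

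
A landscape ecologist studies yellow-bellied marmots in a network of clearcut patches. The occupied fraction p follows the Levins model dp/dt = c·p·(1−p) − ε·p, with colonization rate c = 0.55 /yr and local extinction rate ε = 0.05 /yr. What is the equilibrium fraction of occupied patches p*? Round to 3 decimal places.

0.909

At equilibrium, colonization balances extinction: c·p*·(1−p*) = ε·p*.
So p* = 1 − ε/c = 1 − 0.05/0.55 = 1 − 0.0909 = 0.9091.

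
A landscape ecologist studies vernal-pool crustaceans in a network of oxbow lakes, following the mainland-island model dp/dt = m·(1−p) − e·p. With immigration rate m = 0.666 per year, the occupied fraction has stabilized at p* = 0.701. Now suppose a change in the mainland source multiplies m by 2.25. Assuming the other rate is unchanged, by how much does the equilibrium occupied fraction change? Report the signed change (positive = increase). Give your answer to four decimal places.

Balance m(1−p*) = e·p* gives e = m(1−p*)/p* = 0.666×0.29900/0.70100 = 0.28407.
New p* = m/(m+e) = 1.49850/(1.49850+0.28407) = 0.84064.
Δp* = 0.84064 − 0.70100 = +0.13964.

0.1396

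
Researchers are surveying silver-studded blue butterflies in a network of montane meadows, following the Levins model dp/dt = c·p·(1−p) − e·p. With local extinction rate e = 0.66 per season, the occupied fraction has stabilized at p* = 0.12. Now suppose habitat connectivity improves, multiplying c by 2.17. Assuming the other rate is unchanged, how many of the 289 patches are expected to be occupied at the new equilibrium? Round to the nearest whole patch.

Balance c(1−p*) = e gives c = e/(1 − 0.12000) = 0.66/0.88000 = 0.75000.
New p* = 1 − e/c = 1 − 0.66000/1.62750 = 0.59447.
Expected occupied = 289 × 0.59447 = 171.80 ≈ 172.

172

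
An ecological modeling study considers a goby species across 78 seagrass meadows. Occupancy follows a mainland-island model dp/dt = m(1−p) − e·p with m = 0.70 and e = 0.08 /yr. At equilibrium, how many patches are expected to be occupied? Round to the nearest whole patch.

70

p* = m/(m+e) = 0.70/0.7800 = 0.8974.
Expected occupied patches = N × p* = 78 × 0.8974 = 70.00 ≈ 70.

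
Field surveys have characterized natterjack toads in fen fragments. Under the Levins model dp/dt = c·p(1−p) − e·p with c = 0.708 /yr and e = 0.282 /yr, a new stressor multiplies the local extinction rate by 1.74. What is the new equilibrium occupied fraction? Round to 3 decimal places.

0.307

Before: p* = 1 − 0.282/0.708 = 0.6017.
After the change, c = 0.708, e = 0.49068, so p* = 1 − 0.49068/0.708 = 0.3069.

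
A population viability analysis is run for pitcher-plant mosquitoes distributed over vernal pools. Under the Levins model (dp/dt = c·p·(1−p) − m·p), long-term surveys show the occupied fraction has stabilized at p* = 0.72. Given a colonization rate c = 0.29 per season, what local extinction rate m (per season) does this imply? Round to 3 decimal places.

At equilibrium c(1−p*) = m.
m = 0.29 × (1 − 0.72) = 0.29 × 0.2800 = 0.0812.

0.081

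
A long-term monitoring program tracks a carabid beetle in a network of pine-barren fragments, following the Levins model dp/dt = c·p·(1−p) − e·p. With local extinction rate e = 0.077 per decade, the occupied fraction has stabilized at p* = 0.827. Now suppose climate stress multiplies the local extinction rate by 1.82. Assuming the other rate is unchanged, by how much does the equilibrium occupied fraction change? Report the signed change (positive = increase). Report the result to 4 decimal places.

-0.1419

Balance c(1−p*) = e gives c = e/(1 − 0.82700) = 0.077/0.17300 = 0.44509.
New p* = 1 − e/c = 1 − 0.14014/0.44509 = 0.68514.
Δp* = 0.68514 − 0.82700 = -0.14186.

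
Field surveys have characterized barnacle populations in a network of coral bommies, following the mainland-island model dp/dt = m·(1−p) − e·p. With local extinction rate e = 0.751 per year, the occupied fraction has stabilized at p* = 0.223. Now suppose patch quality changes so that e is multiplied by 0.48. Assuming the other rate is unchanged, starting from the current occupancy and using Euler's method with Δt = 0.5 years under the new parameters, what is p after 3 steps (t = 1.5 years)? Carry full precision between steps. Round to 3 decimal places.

0.320

Balance m(1−p*) = e·p* gives m = e·p*/(1−p*) = 0.751×0.22300/0.77700 = 0.21554.
Starting from p₀ = 0.22300; update p ← p + (dp/dt)·Δt with the new parameters.
t = 0.5: p = 0.22300 + (+0.04354) = 0.26654
t = 1: p = 0.26654 + (+0.03100) = 0.29755
t = 1.5: p = 0.29755 + (+0.02207) = 0.31962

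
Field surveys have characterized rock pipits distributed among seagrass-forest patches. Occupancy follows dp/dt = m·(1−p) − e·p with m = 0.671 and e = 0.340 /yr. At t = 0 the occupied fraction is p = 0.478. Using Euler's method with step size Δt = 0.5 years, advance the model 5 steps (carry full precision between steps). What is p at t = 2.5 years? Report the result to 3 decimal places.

0.658

Update rule: p ← p + [m·(1−p) − e·p]·Δt with Δt = 0.5.
step 1: Δp = +0.09387, p = 0.57187
step 2: Δp = +0.04642, p = 0.61829
step 3: Δp = +0.02295, p = 0.64124
step 4: Δp = +0.01135, p = 0.65260
step 5: Δp = +0.00561, p = 0.65821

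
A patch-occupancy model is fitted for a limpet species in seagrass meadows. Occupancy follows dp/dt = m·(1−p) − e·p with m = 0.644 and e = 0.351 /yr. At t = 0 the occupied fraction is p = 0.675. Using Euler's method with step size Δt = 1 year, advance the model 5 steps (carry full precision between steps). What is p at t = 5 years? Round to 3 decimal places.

Update rule: p ← p + [m·(1−p) − e·p]·Δt with Δt = 1.
step 1: Δp = -0.02763, p = 0.64738
step 2: Δp = -0.00014, p = 0.64724
step 3: Δp = -0.00000, p = 0.64724
step 4: Δp = -0.00000, p = 0.64724
step 5: Δp = -0.00000, p = 0.64724

0.647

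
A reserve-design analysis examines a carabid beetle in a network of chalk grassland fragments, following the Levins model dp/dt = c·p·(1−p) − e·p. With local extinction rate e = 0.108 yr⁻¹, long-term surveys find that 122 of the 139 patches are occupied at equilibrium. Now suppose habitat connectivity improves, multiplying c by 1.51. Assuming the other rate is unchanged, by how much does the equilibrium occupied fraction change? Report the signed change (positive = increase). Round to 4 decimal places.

Observed p* = 122/139 = 0.87770.
Balance c(1−p*) = e gives c = e/(1 − 0.87770) = 0.108/0.12230 = 0.88307.
New p* = 1 − e/c = 1 − 0.10800/1.33344 = 0.91901.
Δp* = 0.91901 − 0.87770 = +0.04131.

0.0413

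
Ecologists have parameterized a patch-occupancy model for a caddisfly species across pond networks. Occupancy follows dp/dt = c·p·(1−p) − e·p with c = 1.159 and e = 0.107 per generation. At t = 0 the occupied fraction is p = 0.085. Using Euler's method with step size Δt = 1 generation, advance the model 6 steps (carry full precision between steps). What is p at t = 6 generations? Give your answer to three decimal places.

0.908

Update rule: p ← p + [c·p·(1−p) − e·p]·Δt with Δt = 1.
t = 1: p = 0.08500 + (+0.08105) = 0.16605
t = 2: p = 0.16605 + (+0.14273) = 0.30877
t = 3: p = 0.30877 + (+0.21433) = 0.52310
t = 4: p = 0.52310 + (+0.23316) = 0.75626
t = 5: p = 0.75626 + (+0.13272) = 0.88898
t = 6: p = 0.88898 + (+0.01927) = 0.90825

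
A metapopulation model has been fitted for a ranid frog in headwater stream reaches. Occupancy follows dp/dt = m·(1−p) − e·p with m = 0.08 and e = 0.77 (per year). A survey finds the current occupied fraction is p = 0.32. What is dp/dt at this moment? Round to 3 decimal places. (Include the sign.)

Colonization term: m·(1−p) = 0.08×0.6800 = 0.05440.
Extinction term: e·p = 0.24640.
dp/dt = 0.05440 − 0.24640 = -0.19200.

-0.192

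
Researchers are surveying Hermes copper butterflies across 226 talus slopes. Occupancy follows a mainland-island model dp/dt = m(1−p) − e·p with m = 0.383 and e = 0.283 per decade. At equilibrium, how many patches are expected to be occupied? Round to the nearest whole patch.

p* = m/(m+e) = 0.383/0.6660 = 0.5751.
Expected occupied patches = N × p* = 226 × 0.5751 = 129.97 ≈ 130.

130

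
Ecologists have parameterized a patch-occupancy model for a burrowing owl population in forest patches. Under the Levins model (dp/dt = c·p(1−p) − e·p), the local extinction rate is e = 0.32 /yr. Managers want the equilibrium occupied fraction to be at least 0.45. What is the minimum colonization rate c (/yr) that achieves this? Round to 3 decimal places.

p* = 1 − e/c ≥ 0.45 requires e/c ≤ 0.5500, i.e. c ≥ e/0.5500.
c_min = 0.32/0.5500 = 0.5818.

0.582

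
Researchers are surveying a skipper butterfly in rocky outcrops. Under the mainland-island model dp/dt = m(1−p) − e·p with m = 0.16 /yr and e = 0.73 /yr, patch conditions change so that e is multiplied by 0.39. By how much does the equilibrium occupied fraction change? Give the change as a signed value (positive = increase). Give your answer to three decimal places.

0.180

Before: p* = 0.16/(0.16+0.73) = 0.1798.
After: m = 0.16, e = 0.2847; p* = 0.16/0.4447 = 0.3598.
Δp* = 0.3598 − 0.1798 = +0.1800.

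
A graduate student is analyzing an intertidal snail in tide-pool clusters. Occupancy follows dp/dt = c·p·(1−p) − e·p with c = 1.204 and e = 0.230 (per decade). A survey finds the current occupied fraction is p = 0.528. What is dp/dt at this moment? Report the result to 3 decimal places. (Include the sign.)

Colonization term: c·p·(1−p) = 1.204×0.528×0.4720 = 0.30006.
Extinction term: e·p = 0.12144.
dp/dt = 0.30006 − 0.12144 = 0.17862.

0.179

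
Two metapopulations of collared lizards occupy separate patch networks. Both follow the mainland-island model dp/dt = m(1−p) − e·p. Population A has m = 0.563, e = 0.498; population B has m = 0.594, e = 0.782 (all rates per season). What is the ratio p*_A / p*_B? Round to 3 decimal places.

1.229

A: p*_A = m/(m+e) = 0.563/1.0610 = 0.5306.
B: p*_B = 0.594/1.3760 = 0.4317.
p*_A / p*_B = 0.5306/0.4317 = 1.2292.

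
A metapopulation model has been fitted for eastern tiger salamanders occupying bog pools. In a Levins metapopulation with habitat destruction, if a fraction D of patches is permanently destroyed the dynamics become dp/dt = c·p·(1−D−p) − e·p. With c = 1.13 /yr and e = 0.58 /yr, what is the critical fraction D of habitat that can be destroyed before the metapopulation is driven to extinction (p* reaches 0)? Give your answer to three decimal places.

The nontrivial equilibrium is p* = (1−D) − e/c; extinction occurs when this hits zero.
So D_crit = 1 − e/c = 1 − 0.58/1.13 = 1 − 0.5133 = 0.4867.
This equals the undisturbed p*, a classic result of Lande's extension.

0.487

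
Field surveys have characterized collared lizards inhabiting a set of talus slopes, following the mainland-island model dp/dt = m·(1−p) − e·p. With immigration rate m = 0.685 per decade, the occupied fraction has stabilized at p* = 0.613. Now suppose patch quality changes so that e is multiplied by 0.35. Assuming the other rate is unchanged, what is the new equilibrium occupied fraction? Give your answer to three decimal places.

0.819

Balance m(1−p*) = e·p* gives e = m(1−p*)/p* = 0.685×0.38700/0.61300 = 0.43246.
New p* = m/(m+e) = 0.68500/(0.68500+0.15136) = 0.81903.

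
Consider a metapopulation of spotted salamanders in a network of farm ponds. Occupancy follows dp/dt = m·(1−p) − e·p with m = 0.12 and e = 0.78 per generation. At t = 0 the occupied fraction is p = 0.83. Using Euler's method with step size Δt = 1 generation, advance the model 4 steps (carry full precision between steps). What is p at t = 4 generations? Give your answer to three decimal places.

Update rule: p ← p + [m·(1−p) − e·p]·Δt with Δt = 1.
t = 1: p = 0.83000 + (-0.62700) = 0.20300
t = 2: p = 0.20300 + (-0.06270) = 0.14030
t = 3: p = 0.14030 + (-0.00627) = 0.13403
t = 4: p = 0.13403 + (-0.00063) = 0.13340

0.133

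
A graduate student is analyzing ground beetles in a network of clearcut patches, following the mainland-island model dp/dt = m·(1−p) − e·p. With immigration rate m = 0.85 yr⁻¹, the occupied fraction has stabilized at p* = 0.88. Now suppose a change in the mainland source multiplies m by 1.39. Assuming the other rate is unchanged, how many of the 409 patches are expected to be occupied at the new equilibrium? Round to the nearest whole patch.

372

Balance m(1−p*) = e·p* gives e = m(1−p*)/p* = 0.85×0.12000/0.88000 = 0.11591.
New p* = m/(m+e) = 1.18150/(1.18150+0.11591) = 0.91066.
Expected occupied = 409 × 0.91066 = 372.46 ≈ 372.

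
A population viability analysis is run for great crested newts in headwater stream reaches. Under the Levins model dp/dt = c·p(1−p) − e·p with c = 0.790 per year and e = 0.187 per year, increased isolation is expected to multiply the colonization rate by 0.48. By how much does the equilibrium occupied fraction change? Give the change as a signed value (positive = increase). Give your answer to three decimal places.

-0.256

Before: p* = 1 − 0.187/0.790 = 0.7633.
After the change, c = 0.3792, e = 0.187, so p* = 1 − 0.187/0.3792 = 0.5069.
Δp* = 0.5069 − 0.7633 = -0.2564.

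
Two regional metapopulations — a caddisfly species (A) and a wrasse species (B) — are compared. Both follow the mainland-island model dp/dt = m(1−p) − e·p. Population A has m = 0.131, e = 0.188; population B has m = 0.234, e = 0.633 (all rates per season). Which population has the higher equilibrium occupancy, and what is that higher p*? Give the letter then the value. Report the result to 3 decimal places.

A, 0.411

A: p*_A = m/(m+e) = 0.131/0.3190 = 0.4107.
B: p*_B = 0.234/0.8670 = 0.2699.
A is higher at 0.4107.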